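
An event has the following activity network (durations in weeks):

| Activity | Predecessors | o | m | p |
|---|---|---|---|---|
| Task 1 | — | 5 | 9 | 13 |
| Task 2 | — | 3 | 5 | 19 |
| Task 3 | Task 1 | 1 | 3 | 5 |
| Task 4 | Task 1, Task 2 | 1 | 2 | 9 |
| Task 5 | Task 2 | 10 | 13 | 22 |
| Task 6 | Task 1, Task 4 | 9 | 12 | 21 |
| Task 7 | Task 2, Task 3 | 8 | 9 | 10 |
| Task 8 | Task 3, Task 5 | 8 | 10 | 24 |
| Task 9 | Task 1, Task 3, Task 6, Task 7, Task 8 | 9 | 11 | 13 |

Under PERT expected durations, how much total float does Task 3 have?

9 weeks

te_Task 1 = (5 + 4·9 + 13)/6 = 54/6 = 9
te_Task 2 = (3 + 4·5 + 19)/6 = 42/6 = 7
te_Task 3 = (1 + 4·3 + 5)/6 = 18/6 = 3
te_Task 4 = (1 + 4·2 + 9)/6 = 18/6 = 3
te_Task 5 = (10 + 4·13 + 22)/6 = 84/6 = 14
te_Task 6 = (9 + 4·12 + 21)/6 = 78/6 = 13
te_Task 7 = (8 + 4·9 + 10)/6 = 54/6 = 9
te_Task 8 = (8 + 4·10 + 24)/6 = 72/6 = 12
te_Task 9 = (9 + 4·11 + 13)/6 = 66/6 = 11

Forward pass:
ES_Task 1 = 0; EF_Task 1 = 9
ES_Task 2 = 0; EF_Task 2 = 7
ES_Task 3 = 9; EF_Task 3 = 9+3 = 12
ES_Task 4 = max(EF_Task 1=9, EF_Task 2=7) = 9; EF_Task 4 = 9+3 = 12
ES_Task 5 = 7; EF_Task 5 = 7+14 = 21
ES_Task 6 = max(EF_Task 1=9, EF_Task 4=12) = 12; EF_Task 6 = 12+13 = 25
ES_Task 7 = max(EF_Task 2=7, EF_Task 3=12) = 12; EF_Task 7 = 12+9 = 21
ES_Task 8 = max(EF_Task 3=12, EF_Task 5=21) = 21; EF_Task 8 = 21+12 = 33
ES_Task 9 = max(EF_Task 1=9, EF_Task 3=12, EF_Task 6=25, EF_Task 7=21, EF_Task 8=33) = 33; EF_Task 9 = 33+11 = 44
Expected project duration μ = 44 weeks. Critical path: Task 2 → Task 5 → Task 8 → Task 9.

Backward pass:
LF_Task 9 = 44; LS_Task 9 = 44−11 = 33
LF_Task 8 = LS_Task 9 = 33; LS_Task 8 = 33−12 = 21
LF_Task 7 = LS_Task 9 = 33; LS_Task 7 = 33−9 = 24
LF_Task 6 = LS_Task 9 = 33; LS_Task 6 = 33−13 = 20
LF_Task 5 = LS_Task 8 = 21; LS_Task 5 = 21−14 = 7
LF_Task 4 = LS_Task 6 = 20; LS_Task 4 = 20−3 = 17
LF_Task 3 = min(LS_Task 7=24, LS_Task 8=21, LS_Task 9=33) = 21; LS_Task 3 = 21−3 = 18
LF_Task 2 = min(LS_Task 4=17, LS_Task 5=7, LS_Task 7=24) = 7; LS_Task 2 = 7−7 = 0
LF_Task 1 = min(LS_Task 3=18, LS_Task 4=17, LS_Task 6=20, LS_Task 9=33) = 17; LS_Task 1 = 17−9 = 8
Slack_Task 3 = LS_Task 3 − ES_Task 3 = 18 − 9 = 9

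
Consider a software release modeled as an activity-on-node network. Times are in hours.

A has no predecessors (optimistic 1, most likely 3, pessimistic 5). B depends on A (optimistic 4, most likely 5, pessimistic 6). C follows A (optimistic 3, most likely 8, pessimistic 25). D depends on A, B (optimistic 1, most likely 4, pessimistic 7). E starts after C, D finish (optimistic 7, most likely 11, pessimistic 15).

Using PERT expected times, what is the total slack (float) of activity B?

te_A = (1 + 4·3 + 5)/6 = 18/6 = 3
te_B = (4 + 4·5 + 6)/6 = 30/6 = 5
te_C = (3 + 4·8 + 25)/6 = 60/6 = 10
te_D = (1 + 4·4 + 7)/6 = 24/6 = 4
te_E = (7 + 4·11 + 15)/6 = 66/6 = 11

Forward pass:
ES_A = 0; EF_A = 3
ES_B = 3; EF_B = 3+5 = 8
ES_C = 3; EF_C = 3+10 = 13
ES_D = max(EF_A=3, EF_B=8) = 8; EF_D = 8+4 = 12
ES_E = max(EF_C=13, EF_D=12) = 13; EF_E = 13+11 = 24
Expected project duration μ = 24 hours. Critical path: A → C → E.

Backward pass:
LF_E = 24; LS_E = 24−11 = 13
LF_D = LS_E = 13; LS_D = 13−4 = 9
LF_C = LS_E = 13; LS_C = 13−10 = 3
LF_B = LS_D = 9; LS_B = 9−5 = 4
LF_A = min(LS_B=4, LS_C=3, LS_D=9) = 3; LS_A = 3−3 = 0
Slack_B = LS_B − ES_B = 4 − 3 = 1

1 hours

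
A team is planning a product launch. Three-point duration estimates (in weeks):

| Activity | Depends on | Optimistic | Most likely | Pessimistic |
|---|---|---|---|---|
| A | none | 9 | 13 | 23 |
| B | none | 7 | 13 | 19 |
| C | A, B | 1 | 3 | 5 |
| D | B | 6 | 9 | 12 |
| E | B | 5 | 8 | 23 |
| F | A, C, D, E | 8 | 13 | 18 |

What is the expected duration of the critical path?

te_A = (9 + 4·13 + 23)/6 = 84/6 = 14
te_B = (7 + 4·13 + 19)/6 = 78/6 = 13
te_C = (1 + 4·3 + 5)/6 = 18/6 = 3
te_D = (6 + 4·9 + 12)/6 = 54/6 = 9
te_E = (5 + 4·8 + 23)/6 = 60/6 = 10
te_F = (8 + 4·13 + 18)/6 = 78/6 = 13

Forward pass:
ES_A = 0; EF_A = 14
ES_B = 0; EF_B = 13
ES_C = max(EF_A=14, EF_B=13) = 14; EF_C = 14+3 = 17
ES_D = 13; EF_D = 13+9 = 22
ES_E = 13; EF_E = 13+10 = 23
ES_F = max(EF_A=14, EF_C=17, EF_D=22, EF_E=23) = 23; EF_F = 23+13 = 36
Expected project duration μ = 36 weeks. Critical path: B → E → F.

36 weeks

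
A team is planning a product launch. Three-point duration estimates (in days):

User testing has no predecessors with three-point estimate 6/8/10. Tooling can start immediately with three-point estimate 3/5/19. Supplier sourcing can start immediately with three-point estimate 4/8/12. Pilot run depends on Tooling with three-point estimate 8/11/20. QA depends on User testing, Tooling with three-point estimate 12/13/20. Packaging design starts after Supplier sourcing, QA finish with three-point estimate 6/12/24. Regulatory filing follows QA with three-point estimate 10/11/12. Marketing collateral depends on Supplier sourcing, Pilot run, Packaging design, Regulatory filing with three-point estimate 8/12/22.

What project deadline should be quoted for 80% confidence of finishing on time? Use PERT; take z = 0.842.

te_User testing = (6 + 4·8 + 10)/6 = 48/6 = 8; σ²_User testing = ((10−6)/6)² = 0.444
te_Tooling = (3 + 4·5 + 19)/6 = 42/6 = 7; σ²_Tooling = ((19−3)/6)² = 7.111
te_Supplier sourcing = (4 + 4·8 + 12)/6 = 48/6 = 8; σ²_Supplier sourcing = ((12−4)/6)² = 1.778
te_Pilot run = (8 + 4·11 + 20)/6 = 72/6 = 12; σ²_Pilot run = ((20−8)/6)² = 4.000
te_QA = (12 + 4·13 + 20)/6 = 84/6 = 14; σ²_QA = ((20−12)/6)² = 1.778
te_Packaging design = (6 + 4·12 + 24)/6 = 78/6 = 13; σ²_Packaging design = ((24−6)/6)² = 9.000
te_Regulatory filing = (10 + 4·11 + 12)/6 = 66/6 = 11; σ²_Regulatory filing = ((12−10)/6)² = 0.111
te_Marketing collateral = (8 + 4·12 + 22)/6 = 78/6 = 13; σ²_Marketing collateral = ((22−8)/6)² = 5.444

Forward pass:
ES_User testing = 0; EF_User testing = 8
ES_Tooling = 0; EF_Tooling = 7
ES_Supplier sourcing = 0; EF_Supplier sourcing = 8
ES_Pilot run = 7; EF_Pilot run = 7+12 = 19
ES_QA = max(EF_User testing=8, EF_Tooling=7) = 8; EF_QA = 8+14 = 22
ES_Packaging design = max(EF_Supplier sourcing=8, EF_QA=22) = 22; EF_Packaging design = 22+13 = 35
ES_Regulatory filing = 22; EF_Regulatory filing = 22+11 = 33
ES_Marketing collateral = max(EF_Supplier sourcing=8, EF_Pilot run=19, EF_Packaging design=35, EF_Regulatory filing=33) = 35; EF_Marketing collateral = 35+13 = 48
Expected project duration μ = 48 days. Critical path: User testing → QA → Packaging design → Marketing collateral.

Variance along critical path = 0.444 + 1.778 + 9.000 + 5.444 = 16.667; σ = 4.082 days.
D = μ + z·σ = 48 + 0.842·4.082 = 51.4 days

51.4 days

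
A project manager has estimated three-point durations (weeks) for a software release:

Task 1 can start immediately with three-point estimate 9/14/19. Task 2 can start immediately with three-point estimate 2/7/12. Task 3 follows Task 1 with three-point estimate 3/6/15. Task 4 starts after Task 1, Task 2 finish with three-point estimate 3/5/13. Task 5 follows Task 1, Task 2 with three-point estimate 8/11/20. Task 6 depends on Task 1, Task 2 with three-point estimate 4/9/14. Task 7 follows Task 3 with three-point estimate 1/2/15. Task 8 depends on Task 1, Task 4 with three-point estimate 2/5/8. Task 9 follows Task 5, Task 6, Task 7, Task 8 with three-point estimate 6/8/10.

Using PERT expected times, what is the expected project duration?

te_Task 1 = (9 + 4·14 + 19)/6 = 84/6 = 14
te_Task 2 = (2 + 4·7 + 12)/6 = 42/6 = 7
te_Task 3 = (3 + 4·6 + 15)/6 = 42/6 = 7
te_Task 4 = (3 + 4·5 + 13)/6 = 36/6 = 6
te_Task 5 = (8 + 4·11 + 20)/6 = 72/6 = 12
te_Task 6 = (4 + 4·9 + 14)/6 = 54/6 = 9
te_Task 7 = (1 + 4·2 + 15)/6 = 24/6 = 4
te_Task 8 = (2 + 4·5 + 8)/6 = 30/6 = 5
te_Task 9 = (6 + 4·8 + 10)/6 = 48/6 = 8

Forward pass:
ES_Task 1 = 0; EF_Task 1 = 14
ES_Task 2 = 0; EF_Task 2 = 7
ES_Task 3 = 14; EF_Task 3 = 14+7 = 21
ES_Task 4 = max(EF_Task 1=14, EF_Task 2=7) = 14; EF_Task 4 = 14+6 = 20
ES_Task 5 = max(EF_Task 1=14, EF_Task 2=7) = 14; EF_Task 5 = 14+12 = 26
ES_Task 6 = max(EF_Task 1=14, EF_Task 2=7) = 14; EF_Task 6 = 14+9 = 23
ES_Task 7 = 21; EF_Task 7 = 21+4 = 25
ES_Task 8 = max(EF_Task 1=14, EF_Task 4=20) = 20; EF_Task 8 = 20+5 = 25
ES_Task 9 = max(EF_Task 5=26, EF_Task 6=23, EF_Task 7=25, EF_Task 8=25) = 26; EF_Task 9 = 26+8 = 34
Expected project duration μ = 34 weeks. Critical path: Task 1 → Task 5 → Task 9.

34 weeks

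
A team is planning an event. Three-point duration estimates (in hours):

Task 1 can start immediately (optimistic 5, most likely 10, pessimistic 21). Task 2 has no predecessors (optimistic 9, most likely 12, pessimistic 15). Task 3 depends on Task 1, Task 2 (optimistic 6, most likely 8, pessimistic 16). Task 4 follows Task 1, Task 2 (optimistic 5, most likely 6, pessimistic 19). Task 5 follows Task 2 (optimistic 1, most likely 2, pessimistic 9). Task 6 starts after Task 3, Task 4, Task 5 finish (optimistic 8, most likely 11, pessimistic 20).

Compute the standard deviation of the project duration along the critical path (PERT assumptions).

te_Task 1 = (5 + 4·10 + 21)/6 = 66/6 = 11; σ²_Task 1 = ((21−5)/6)² = 7.111
te_Task 2 = (9 + 4·12 + 15)/6 = 72/6 = 12; σ²_Task 2 = ((15−9)/6)² = 1.000
te_Task 3 = (6 + 4·8 + 16)/6 = 54/6 = 9; σ²_Task 3 = ((16−6)/6)² = 2.778
te_Task 4 = (5 + 4·6 + 19)/6 = 48/6 = 8; σ²_Task 4 = ((19−5)/6)² = 5.444
te_Task 5 = (1 + 4·2 + 9)/6 = 18/6 = 3; σ²_Task 5 = ((9−1)/6)² = 1.778
te_Task 6 = (8 + 4·11 + 20)/6 = 72/6 = 12; σ²_Task 6 = ((20−8)/6)² = 4.000

Forward pass:
ES_Task 1 = 0; EF_Task 1 = 11
ES_Task 2 = 0; EF_Task 2 = 12
ES_Task 3 = max(EF_Task 1=11, EF_Task 2=12) = 12; EF_Task 3 = 12+9 = 21
ES_Task 4 = max(EF_Task 1=11, EF_Task 2=12) = 12; EF_Task 4 = 12+8 = 20
ES_Task 5 = 12; EF_Task 5 = 12+3 = 15
ES_Task 6 = max(EF_Task 3=21, EF_Task 4=20, EF_Task 5=15) = 21; EF_Task 6 = 21+12 = 33
Expected project duration μ = 33 hours. Critical path: Task 2 → Task 3 → Task 6.

Variance along critical path = 1.000 + 2.778 + 4.000 = 7.778
σ = √7.778 = 2.789 hours

2.79 hours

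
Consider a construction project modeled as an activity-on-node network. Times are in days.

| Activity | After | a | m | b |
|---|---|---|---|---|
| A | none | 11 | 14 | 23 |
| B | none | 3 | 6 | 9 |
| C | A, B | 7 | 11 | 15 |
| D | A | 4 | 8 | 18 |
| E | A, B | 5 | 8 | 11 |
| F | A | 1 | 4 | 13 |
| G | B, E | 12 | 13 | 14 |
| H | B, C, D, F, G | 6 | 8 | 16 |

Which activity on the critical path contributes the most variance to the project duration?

A

te_A = (11 + 4·14 + 23)/6 = 90/6 = 15; σ²_A = ((23−11)/6)² = 4.000
te_B = (3 + 4·6 + 9)/6 = 36/6 = 6; σ²_B = ((9−3)/6)² = 1.000
te_C = (7 + 4·11 + 15)/6 = 66/6 = 11; σ²_C = ((15−7)/6)² = 1.778
te_D = (4 + 4·8 + 18)/6 = 54/6 = 9; σ²_D = ((18−4)/6)² = 5.444
te_E = (5 + 4·8 + 11)/6 = 48/6 = 8; σ²_E = ((11−5)/6)² = 1.000
te_F = (1 + 4·4 + 13)/6 = 30/6 = 5; σ²_F = ((13−1)/6)² = 4.000
te_G = (12 + 4·13 + 14)/6 = 78/6 = 13; σ²_G = ((14−12)/6)² = 0.111
te_H = (6 + 4·8 + 16)/6 = 54/6 = 9; σ²_H = ((16−6)/6)² = 2.778

Forward pass:
ES_A = 0; EF_A = 15
ES_B = 0; EF_B = 6
ES_C = max(EF_A=15, EF_B=6) = 15; EF_C = 15+11 = 26
ES_D = 15; EF_D = 15+9 = 24
ES_E = max(EF_A=15, EF_B=6) = 15; EF_E = 15+8 = 23
ES_F = 15; EF_F = 15+5 = 20
ES_G = max(EF_B=6, EF_E=23) = 23; EF_G = 23+13 = 36
ES_H = max(EF_B=6, EF_C=26, EF_D=24, EF_F=20, EF_G=36) = 36; EF_H = 36+9 = 45
Expected project duration μ = 45 days. Critical path: A → E → G → H.

Variances on critical path: σ²_A=4.000, σ²_E=1.000, σ²_G=0.111, σ²_H=2.778.
Largest is σ²_A = 4.000.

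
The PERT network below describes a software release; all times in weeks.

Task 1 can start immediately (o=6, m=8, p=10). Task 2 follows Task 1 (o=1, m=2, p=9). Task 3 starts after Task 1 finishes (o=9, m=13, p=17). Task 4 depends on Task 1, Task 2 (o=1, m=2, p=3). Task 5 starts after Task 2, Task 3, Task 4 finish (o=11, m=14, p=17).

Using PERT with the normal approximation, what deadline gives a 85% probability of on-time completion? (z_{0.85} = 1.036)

te_Task 1 = (6 + 4·8 + 10)/6 = 48/6 = 8; σ²_Task 1 = ((10−6)/6)² = 0.444
te_Task 2 = (1 + 4·2 + 9)/6 = 18/6 = 3; σ²_Task 2 = ((9−1)/6)² = 1.778
te_Task 3 = (9 + 4·13 + 17)/6 = 78/6 = 13; σ²_Task 3 = ((17−9)/6)² = 1.778
te_Task 4 = (1 + 4·2 + 3)/6 = 12/6 = 2; σ²_Task 4 = ((3−1)/6)² = 0.111
te_Task 5 = (11 + 4·14 + 17)/6 = 84/6 = 14; σ²_Task 5 = ((17−11)/6)² = 1.000

Forward pass:
ES_Task 1 = 0; EF_Task 1 = 8
ES_Task 2 = 8; EF_Task 2 = 8+3 = 11
ES_Task 3 = 8; EF_Task 3 = 8+13 = 21
ES_Task 4 = max(EF_Task 1=8, EF_Task 2=11) = 11; EF_Task 4 = 11+2 = 13
ES_Task 5 = max(EF_Task 2=11, EF_Task 3=21, EF_Task 4=13) = 21; EF_Task 5 = 21+14 = 35
Expected project duration μ = 35 weeks. Critical path: Task 1 → Task 3 → Task 5.

Variance along critical path = 0.444 + 1.778 + 1.000 = 3.222; σ = 1.795 weeks.
D = μ + z·σ = 35 + 1.036·1.795 = 36.9 weeks

36.9 weeks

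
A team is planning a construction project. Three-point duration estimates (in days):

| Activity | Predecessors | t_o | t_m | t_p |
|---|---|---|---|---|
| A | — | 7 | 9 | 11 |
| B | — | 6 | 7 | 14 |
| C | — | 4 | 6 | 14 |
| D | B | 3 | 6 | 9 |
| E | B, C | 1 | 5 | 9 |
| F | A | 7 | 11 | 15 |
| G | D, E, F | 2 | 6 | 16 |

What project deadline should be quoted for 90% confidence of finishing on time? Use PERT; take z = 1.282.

30.5 days

te_A = (7 + 4·9 + 11)/6 = 54/6 = 9; σ²_A = ((11−7)/6)² = 0.444
te_B = (6 + 4·7 + 14)/6 = 48/6 = 8; σ²_B = ((14−6)/6)² = 1.778
te_C = (4 + 4·6 + 14)/6 = 42/6 = 7; σ²_C = ((14−4)/6)² = 2.778
te_D = (3 + 4·6 + 9)/6 = 36/6 = 6; σ²_D = ((9−3)/6)² = 1.000
te_E = (1 + 4·5 + 9)/6 = 30/6 = 5; σ²_E = ((9−1)/6)² = 1.778
te_F = (7 + 4·11 + 15)/6 = 66/6 = 11; σ²_F = ((15−7)/6)² = 1.778
te_G = (2 + 4·6 + 16)/6 = 42/6 = 7; σ²_G = ((16−2)/6)² = 5.444

Forward pass:
ES_A = 0; EF_A = 9
ES_B = 0; EF_B = 8
ES_C = 0; EF_C = 7
ES_D = 8; EF_D = 8+6 = 14
ES_E = max(EF_B=8, EF_C=7) = 8; EF_E = 8+5 = 13
ES_F = 9; EF_F = 9+11 = 20
ES_G = max(EF_D=14, EF_E=13, EF_F=20) = 20; EF_G = 20+7 = 27
Expected project duration μ = 27 days. Critical path: A → F → G.

Variance along critical path = 0.444 + 1.778 + 5.444 = 7.667; σ = 2.769 days.
D = μ + z·σ = 27 + 1.282·2.769 = 30.5 days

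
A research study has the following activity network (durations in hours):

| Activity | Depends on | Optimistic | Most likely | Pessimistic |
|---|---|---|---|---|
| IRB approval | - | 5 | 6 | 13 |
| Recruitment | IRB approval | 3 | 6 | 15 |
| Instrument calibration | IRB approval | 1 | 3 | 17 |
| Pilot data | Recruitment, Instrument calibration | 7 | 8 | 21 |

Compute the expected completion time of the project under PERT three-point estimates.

te_IRB approval = (5 + 4·6 + 13)/6 = 42/6 = 7
te_Recruitment = (3 + 4·6 + 15)/6 = 42/6 = 7
te_Instrument calibration = (1 + 4·3 + 17)/6 = 30/6 = 5
te_Pilot data = (7 + 4·8 + 21)/6 = 60/6 = 10

Forward pass:
ES_IRB approval = 0; EF_IRB approval = 7
ES_Recruitment = 7; EF_Recruitment = 7+7 = 14
ES_Instrument calibration = 7; EF_Instrument calibration = 7+5 = 12
ES_Pilot data = max(EF_Recruitment=14, EF_Instrument calibration=12) = 14; EF_Pilot data = 14+10 = 24
Expected project duration μ = 24 hours. Critical path: IRB approval → Recruitment → Pilot data.

24 hours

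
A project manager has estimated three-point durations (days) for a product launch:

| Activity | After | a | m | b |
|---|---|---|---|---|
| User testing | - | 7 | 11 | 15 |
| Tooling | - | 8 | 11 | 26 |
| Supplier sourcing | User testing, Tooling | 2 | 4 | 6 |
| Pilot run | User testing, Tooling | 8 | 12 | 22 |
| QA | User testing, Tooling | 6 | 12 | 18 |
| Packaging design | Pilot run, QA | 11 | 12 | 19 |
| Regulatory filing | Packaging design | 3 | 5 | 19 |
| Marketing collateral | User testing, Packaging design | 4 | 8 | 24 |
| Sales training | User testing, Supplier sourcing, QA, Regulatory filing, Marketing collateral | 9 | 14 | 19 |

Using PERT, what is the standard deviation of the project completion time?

5.49 days

te_User testing = (7 + 4·11 + 15)/6 = 66/6 = 11; σ²_User testing = ((15−7)/6)² = 1.778
te_Tooling = (8 + 4·11 + 26)/6 = 78/6 = 13; σ²_Tooling = ((26−8)/6)² = 9.000
te_Supplier sourcing = (2 + 4·4 + 6)/6 = 24/6 = 4; σ²_Supplier sourcing = ((6−2)/6)² = 0.444
te_Pilot run = (8 + 4·12 + 22)/6 = 78/6 = 13; σ²_Pilot run = ((22−8)/6)² = 5.444
te_QA = (6 + 4·12 + 18)/6 = 72/6 = 12; σ²_QA = ((18−6)/6)² = 4.000
te_Packaging design = (11 + 4·12 + 19)/6 = 78/6 = 13; σ²_Packaging design = ((19−11)/6)² = 1.778
te_Regulatory filing = (3 + 4·5 + 19)/6 = 42/6 = 7; σ²_Regulatory filing = ((19−3)/6)² = 7.111
te_Marketing collateral = (4 + 4·8 + 24)/6 = 60/6 = 10; σ²_Marketing collateral = ((24−4)/6)² = 11.111
te_Sales training = (9 + 4·14 + 19)/6 = 84/6 = 14; σ²_Sales training = ((19−9)/6)² = 2.778

Forward pass:
ES_User testing = 0; EF_User testing = 11
ES_Tooling = 0; EF_Tooling = 13
ES_Supplier sourcing = max(EF_User testing=11, EF_Tooling=13) = 13; EF_Supplier sourcing = 13+4 = 17
ES_Pilot run = max(EF_User testing=11, EF_Tooling=13) = 13; EF_Pilot run = 13+13 = 26
ES_QA = max(EF_User testing=11, EF_Tooling=13) = 13; EF_QA = 13+12 = 25
ES_Packaging design = max(EF_Pilot run=26, EF_QA=25) = 26; EF_Packaging design = 26+13 = 39
ES_Regulatory filing = 39; EF_Regulatory filing = 39+7 = 46
ES_Marketing collateral = max(EF_User testing=11, EF_Packaging design=39) = 39; EF_Marketing collateral = 39+10 = 49
ES_Sales training = max(EF_User testing=11, EF_Supplier sourcing=17, EF_QA=25, EF_Regulatory filing=46, EF_Marketing collateral=49) = 49; EF_Sales training = 49+14 = 63
Expected project duration μ = 63 days. Critical path: Tooling → Pilot run → Packaging design → Marketing collateral → Sales training.

Variance along critical path = 9.000 + 5.444 + 1.778 + 11.111 + 2.778 = 30.111
σ = √30.111 = 5.487 days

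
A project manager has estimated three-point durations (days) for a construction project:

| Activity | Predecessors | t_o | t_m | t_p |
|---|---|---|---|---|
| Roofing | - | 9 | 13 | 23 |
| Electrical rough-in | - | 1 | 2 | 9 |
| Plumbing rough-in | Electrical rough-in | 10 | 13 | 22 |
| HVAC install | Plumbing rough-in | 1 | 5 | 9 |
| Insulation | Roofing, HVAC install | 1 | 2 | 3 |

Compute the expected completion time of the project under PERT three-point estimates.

24 days

te_Roofing = (9 + 4·13 + 23)/6 = 84/6 = 14
te_Electrical rough-in = (1 + 4·2 + 9)/6 = 18/6 = 3
te_Plumbing rough-in = (10 + 4·13 + 22)/6 = 84/6 = 14
te_HVAC install = (1 + 4·5 + 9)/6 = 30/6 = 5
te_Insulation = (1 + 4·2 + 3)/6 = 12/6 = 2

Forward pass:
ES_Roofing = 0; EF_Roofing = 14
ES_Electrical rough-in = 0; EF_Electrical rough-in = 3
ES_Plumbing rough-in = 3; EF_Plumbing rough-in = 3+14 = 17
ES_HVAC install = 17; EF_HVAC install = 17+5 = 22
ES_Insulation = max(EF_Roofing=14, EF_HVAC install=22) = 22; EF_Insulation = 22+2 = 24
Expected project duration μ = 24 days. Critical path: Electrical rough-in → Plumbing rough-in → HVAC install → Insulation.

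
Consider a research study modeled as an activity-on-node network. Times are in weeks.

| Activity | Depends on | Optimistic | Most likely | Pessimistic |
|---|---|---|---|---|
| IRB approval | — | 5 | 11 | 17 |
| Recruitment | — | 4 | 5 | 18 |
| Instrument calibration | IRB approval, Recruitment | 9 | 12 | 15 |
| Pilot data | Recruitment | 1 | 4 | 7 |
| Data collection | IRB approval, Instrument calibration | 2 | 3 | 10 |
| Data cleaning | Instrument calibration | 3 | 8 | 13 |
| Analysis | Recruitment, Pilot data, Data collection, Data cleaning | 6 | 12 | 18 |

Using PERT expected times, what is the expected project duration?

43 weeks

te_IRB approval = (5 + 4·11 + 17)/6 = 66/6 = 11
te_Recruitment = (4 + 4·5 + 18)/6 = 42/6 = 7
te_Instrument calibration = (9 + 4·12 + 15)/6 = 72/6 = 12
te_Pilot data = (1 + 4·4 + 7)/6 = 24/6 = 4
te_Data collection = (2 + 4·3 + 10)/6 = 24/6 = 4
te_Data cleaning = (3 + 4·8 + 13)/6 = 48/6 = 8
te_Analysis = (6 + 4·12 + 18)/6 = 72/6 = 12

Forward pass:
ES_IRB approval = 0; EF_IRB approval = 11
ES_Recruitment = 0; EF_Recruitment = 7
ES_Instrument calibration = max(EF_IRB approval=11, EF_Recruitment=7) = 11; EF_Instrument calibration = 11+12 = 23
ES_Pilot data = 7; EF_Pilot data = 7+4 = 11
ES_Data collection = max(EF_IRB approval=11, EF_Instrument calibration=23) = 23; EF_Data collection = 23+4 = 27
ES_Data cleaning = 23; EF_Data cleaning = 23+8 = 31
ES_Analysis = max(EF_Recruitment=7, EF_Pilot data=11, EF_Data collection=27, EF_Data cleaning=31) = 31; EF_Analysis = 31+12 = 43
Expected project duration μ = 43 weeks. Critical path: IRB approval → Instrument calibration → Data cleaning → Analysis.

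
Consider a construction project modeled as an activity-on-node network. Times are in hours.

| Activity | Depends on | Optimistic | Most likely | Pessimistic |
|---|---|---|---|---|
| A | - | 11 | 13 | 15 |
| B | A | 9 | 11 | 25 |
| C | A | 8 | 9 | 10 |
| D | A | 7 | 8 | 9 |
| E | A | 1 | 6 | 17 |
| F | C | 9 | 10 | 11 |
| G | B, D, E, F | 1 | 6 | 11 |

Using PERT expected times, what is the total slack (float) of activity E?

te_A = (11 + 4·13 + 15)/6 = 78/6 = 13
te_B = (9 + 4·11 + 25)/6 = 78/6 = 13
te_C = (8 + 4·9 + 10)/6 = 54/6 = 9
te_D = (7 + 4·8 + 9)/6 = 48/6 = 8
te_E = (1 + 4·6 + 17)/6 = 42/6 = 7
te_F = (9 + 4·10 + 11)/6 = 60/6 = 10
te_G = (1 + 4·6 + 11)/6 = 36/6 = 6

Forward pass:
ES_A = 0; EF_A = 13
ES_B = 13; EF_B = 13+13 = 26
ES_C = 13; EF_C = 13+9 = 22
ES_D = 13; EF_D = 13+8 = 21
ES_E = 13; EF_E = 13+7 = 20
ES_F = 22; EF_F = 22+10 = 32
ES_G = max(EF_B=26, EF_D=21, EF_E=20, EF_F=32) = 32; EF_G = 32+6 = 38
Expected project duration μ = 38 hours. Critical path: A → C → F → G.

Backward pass:
LF_G = 38; LS_G = 38−6 = 32
LF_F = LS_G = 32; LS_F = 32−10 = 22
LF_E = LS_G = 32; LS_E = 32−7 = 25
LF_D = LS_G = 32; LS_D = 32−8 = 24
LF_C = LS_F = 22; LS_C = 22−9 = 13
LF_B = LS_G = 32; LS_B = 32−13 = 19
LF_A = min(LS_B=19, LS_C=13, LS_D=24, LS_E=25) = 13; LS_A = 13−13 = 0
Slack_E = LS_E − ES_E = 25 − 13 = 12

12 hours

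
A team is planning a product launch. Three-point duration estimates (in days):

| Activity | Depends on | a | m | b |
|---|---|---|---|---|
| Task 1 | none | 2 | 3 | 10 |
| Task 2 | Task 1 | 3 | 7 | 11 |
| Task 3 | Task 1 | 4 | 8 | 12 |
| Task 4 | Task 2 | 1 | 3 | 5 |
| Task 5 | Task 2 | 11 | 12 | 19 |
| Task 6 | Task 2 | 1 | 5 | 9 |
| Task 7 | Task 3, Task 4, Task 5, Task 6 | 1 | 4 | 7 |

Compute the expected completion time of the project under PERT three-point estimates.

te_Task 1 = (2 + 4·3 + 10)/6 = 24/6 = 4
te_Task 2 = (3 + 4·7 + 11)/6 = 42/6 = 7
te_Task 3 = (4 + 4·8 + 12)/6 = 48/6 = 8
te_Task 4 = (1 + 4·3 + 5)/6 = 18/6 = 3
te_Task 5 = (11 + 4·12 + 19)/6 = 78/6 = 13
te_Task 6 = (1 + 4·5 + 9)/6 = 30/6 = 5
te_Task 7 = (1 + 4·4 + 7)/6 = 24/6 = 4

Forward pass:
ES_Task 1 = 0; EF_Task 1 = 4
ES_Task 2 = 4; EF_Task 2 = 4+7 = 11
ES_Task 3 = 4; EF_Task 3 = 4+8 = 12
ES_Task 4 = 11; EF_Task 4 = 11+3 = 14
ES_Task 5 = 11; EF_Task 5 = 11+13 = 24
ES_Task 6 = 11; EF_Task 6 = 11+5 = 16
ES_Task 7 = max(EF_Task 3=12, EF_Task 4=14, EF_Task 5=24, EF_Task 6=16) = 24; EF_Task 7 = 24+4 = 28
Expected project duration μ = 28 days. Critical path: Task 1 → Task 2 → Task 5 → Task 7.

28 days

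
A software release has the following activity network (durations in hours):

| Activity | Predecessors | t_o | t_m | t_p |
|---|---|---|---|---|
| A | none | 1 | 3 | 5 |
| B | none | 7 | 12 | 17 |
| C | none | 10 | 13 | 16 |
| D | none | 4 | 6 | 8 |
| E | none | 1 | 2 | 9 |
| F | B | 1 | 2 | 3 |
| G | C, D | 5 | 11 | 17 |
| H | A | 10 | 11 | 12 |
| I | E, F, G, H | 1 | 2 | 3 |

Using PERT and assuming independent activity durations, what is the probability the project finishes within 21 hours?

0.013

te_A = (1 + 4·3 + 5)/6 = 18/6 = 3; σ²_A = ((5−1)/6)² = 0.444
te_B = (7 + 4·12 + 17)/6 = 72/6 = 12; σ²_B = ((17−7)/6)² = 2.778
te_C = (10 + 4·13 + 16)/6 = 78/6 = 13; σ²_C = ((16−10)/6)² = 1.000
te_D = (4 + 4·6 + 8)/6 = 36/6 = 6; σ²_D = ((8−4)/6)² = 0.444
te_E = (1 + 4·2 + 9)/6 = 18/6 = 3; σ²_E = ((9−1)/6)² = 1.778
te_F = (1 + 4·2 + 3)/6 = 12/6 = 2; σ²_F = ((3−1)/6)² = 0.111
te_G = (5 + 4·11 + 17)/6 = 66/6 = 11; σ²_G = ((17−5)/6)² = 4.000
te_H = (10 + 4·11 + 12)/6 = 66/6 = 11; σ²_H = ((12−10)/6)² = 0.111
te_I = (1 + 4·2 + 3)/6 = 12/6 = 2; σ²_I = ((3−1)/6)² = 0.111

Forward pass:
ES_A = 0; EF_A = 3
ES_B = 0; EF_B = 12
ES_C = 0; EF_C = 13
ES_D = 0; EF_D = 6
ES_E = 0; EF_E = 3
ES_F = 12; EF_F = 12+2 = 14
ES_G = max(EF_C=13, EF_D=6) = 13; EF_G = 13+11 = 24
ES_H = 3; EF_H = 3+11 = 14
ES_I = max(EF_E=3, EF_F=14, EF_G=24, EF_H=14) = 24; EF_I = 24+2 = 26
Expected project duration μ = 26 hours. Critical path: C → G → I.

Variance along critical path = 1.000 + 4.000 + 0.111 = 5.111; σ = √5.111 = 2.261 hours.
Z = (21 − 26) / 2.261 = -2.212
P(T ≤ 21) = Φ(-2.212) ≈ 0.013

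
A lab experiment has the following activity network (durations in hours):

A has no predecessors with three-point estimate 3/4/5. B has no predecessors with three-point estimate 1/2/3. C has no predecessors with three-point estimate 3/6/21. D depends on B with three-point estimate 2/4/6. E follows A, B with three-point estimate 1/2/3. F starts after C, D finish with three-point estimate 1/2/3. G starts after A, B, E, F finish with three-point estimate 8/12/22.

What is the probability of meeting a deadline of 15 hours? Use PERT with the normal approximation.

0.018

te_A = (3 + 4·4 + 5)/6 = 24/6 = 4; σ²_A = ((5−3)/6)² = 0.111
te_B = (1 + 4·2 + 3)/6 = 12/6 = 2; σ²_B = ((3−1)/6)² = 0.111
te_C = (3 + 4·6 + 21)/6 = 48/6 = 8; σ²_C = ((21−3)/6)² = 9.000
te_D = (2 + 4·4 + 6)/6 = 24/6 = 4; σ²_D = ((6−2)/6)² = 0.444
te_E = (1 + 4·2 + 3)/6 = 12/6 = 2; σ²_E = ((3−1)/6)² = 0.111
te_F = (1 + 4·2 + 3)/6 = 12/6 = 2; σ²_F = ((3−1)/6)² = 0.111
te_G = (8 + 4·12 + 22)/6 = 78/6 = 13; σ²_G = ((22−8)/6)² = 5.444

Forward pass:
ES_A = 0; EF_A = 4
ES_B = 0; EF_B = 2
ES_C = 0; EF_C = 8
ES_D = 2; EF_D = 2+4 = 6
ES_E = max(EF_A=4, EF_B=2) = 4; EF_E = 4+2 = 6
ES_F = max(EF_C=8, EF_D=6) = 8; EF_F = 8+2 = 10
ES_G = max(EF_A=4, EF_B=2, EF_E=6, EF_F=10) = 10; EF_G = 10+13 = 23
Expected project duration μ = 23 hours. Critical path: C → F → G.

Variance along critical path = 9.000 + 0.111 + 5.444 = 14.556; σ = √14.556 = 3.815 hours.
Z = (15 − 23) / 3.815 = -2.097
P(T ≤ 15) = Φ(-2.097) ≈ 0.018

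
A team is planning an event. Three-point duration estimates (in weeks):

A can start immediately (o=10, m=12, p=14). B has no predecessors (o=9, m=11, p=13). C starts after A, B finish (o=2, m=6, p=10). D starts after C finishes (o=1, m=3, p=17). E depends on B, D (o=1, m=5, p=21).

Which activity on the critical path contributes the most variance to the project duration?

E

te_A = (10 + 4·12 + 14)/6 = 72/6 = 12; σ²_A = ((14−10)/6)² = 0.444
te_B = (9 + 4·11 + 13)/6 = 66/6 = 11; σ²_B = ((13−9)/6)² = 0.444
te_C = (2 + 4·6 + 10)/6 = 36/6 = 6; σ²_C = ((10−2)/6)² = 1.778
te_D = (1 + 4·3 + 17)/6 = 30/6 = 5; σ²_D = ((17−1)/6)² = 7.111
te_E = (1 + 4·5 + 21)/6 = 42/6 = 7; σ²_E = ((21−1)/6)² = 11.111

Forward pass:
ES_A = 0; EF_A = 12
ES_B = 0; EF_B = 11
ES_C = max(EF_A=12, EF_B=11) = 12; EF_C = 12+6 = 18
ES_D = 18; EF_D = 18+5 = 23
ES_E = max(EF_B=11, EF_D=23) = 23; EF_E = 23+7 = 30
Expected project duration μ = 30 weeks. Critical path: A → C → D → E.

Variances on critical path: σ²_A=0.444, σ²_C=1.778, σ²_D=7.111, σ²_E=11.111.
Largest is σ²_E = 11.111.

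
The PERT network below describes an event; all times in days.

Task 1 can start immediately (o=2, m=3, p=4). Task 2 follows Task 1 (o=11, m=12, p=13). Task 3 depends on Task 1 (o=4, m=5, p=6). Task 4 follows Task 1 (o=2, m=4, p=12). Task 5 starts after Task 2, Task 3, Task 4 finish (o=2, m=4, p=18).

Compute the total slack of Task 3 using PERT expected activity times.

7 days

te_Task 1 = (2 + 4·3 + 4)/6 = 18/6 = 3
te_Task 2 = (11 + 4·12 + 13)/6 = 72/6 = 12
te_Task 3 = (4 + 4·5 + 6)/6 = 30/6 = 5
te_Task 4 = (2 + 4·4 + 12)/6 = 30/6 = 5
te_Task 5 = (2 + 4·4 + 18)/6 = 36/6 = 6

Forward pass:
ES_Task 1 = 0; EF_Task 1 = 3
ES_Task 2 = 3; EF_Task 2 = 3+12 = 15
ES_Task 3 = 3; EF_Task 3 = 3+5 = 8
ES_Task 4 = 3; EF_Task 4 = 3+5 = 8
ES_Task 5 = max(EF_Task 2=15, EF_Task 3=8, EF_Task 4=8) = 15; EF_Task 5 = 15+6 = 21
Expected project duration μ = 21 days. Critical path: Task 1 → Task 2 → Task 5.

Backward pass:
LF_Task 5 = 21; LS_Task 5 = 21−6 = 15
LF_Task 4 = LS_Task 5 = 15; LS_Task 4 = 15−5 = 10
LF_Task 3 = LS_Task 5 = 15; LS_Task 3 = 15−5 = 10
LF_Task 2 = LS_Task 5 = 15; LS_Task 2 = 15−12 = 3
LF_Task 1 = min(LS_Task 2=3, LS_Task 3=10, LS_Task 4=10) = 3; LS_Task 1 = 3−3 = 0
Slack_Task 3 = LS_Task 3 − ES_Task 3 = 10 − 3 = 7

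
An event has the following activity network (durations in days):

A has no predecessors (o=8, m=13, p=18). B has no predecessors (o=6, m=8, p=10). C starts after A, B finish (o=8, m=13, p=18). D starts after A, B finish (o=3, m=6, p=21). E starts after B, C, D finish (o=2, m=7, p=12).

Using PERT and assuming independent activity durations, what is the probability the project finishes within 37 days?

0.917

te_A = (8 + 4·13 + 18)/6 = 78/6 = 13; σ²_A = ((18−8)/6)² = 2.778
te_B = (6 + 4·8 + 10)/6 = 48/6 = 8; σ²_B = ((10−6)/6)² = 0.444
te_C = (8 + 4·13 + 18)/6 = 78/6 = 13; σ²_C = ((18−8)/6)² = 2.778
te_D = (3 + 4·6 + 21)/6 = 48/6 = 8; σ²_D = ((21−3)/6)² = 9.000
te_E = (2 + 4·7 + 12)/6 = 42/6 = 7; σ²_E = ((12−2)/6)² = 2.778

Forward pass:
ES_A = 0; EF_A = 13
ES_B = 0; EF_B = 8
ES_C = max(EF_A=13, EF_B=8) = 13; EF_C = 13+13 = 26
ES_D = max(EF_A=13, EF_B=8) = 13; EF_D = 13+8 = 21
ES_E = max(EF_B=8, EF_C=26, EF_D=21) = 26; EF_E = 26+7 = 33
Expected project duration μ = 33 days. Critical path: A → C → E.

Variance along critical path = 2.778 + 2.778 + 2.778 = 8.333; σ = √8.333 = 2.887 days.
Z = (37 − 33) / 2.887 = 1.386
P(T ≤ 37) = Φ(1.386) ≈ 0.917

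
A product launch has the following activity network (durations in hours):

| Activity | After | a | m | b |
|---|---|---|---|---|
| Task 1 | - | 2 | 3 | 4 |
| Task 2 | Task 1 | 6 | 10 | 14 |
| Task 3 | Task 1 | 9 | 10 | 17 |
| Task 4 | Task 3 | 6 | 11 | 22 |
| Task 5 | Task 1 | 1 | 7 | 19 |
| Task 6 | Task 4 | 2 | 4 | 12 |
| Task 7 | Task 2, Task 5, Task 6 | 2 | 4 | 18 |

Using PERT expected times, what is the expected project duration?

te_Task 1 = (2 + 4·3 + 4)/6 = 18/6 = 3
te_Task 2 = (6 + 4·10 + 14)/6 = 60/6 = 10
te_Task 3 = (9 + 4·10 + 17)/6 = 66/6 = 11
te_Task 4 = (6 + 4·11 + 22)/6 = 72/6 = 12
te_Task 5 = (1 + 4·7 + 19)/6 = 48/6 = 8
te_Task 6 = (2 + 4·4 + 12)/6 = 30/6 = 5
te_Task 7 = (2 + 4·4 + 18)/6 = 36/6 = 6

Forward pass:
ES_Task 1 = 0; EF_Task 1 = 3
ES_Task 2 = 3; EF_Task 2 = 3+10 = 13
ES_Task 3 = 3; EF_Task 3 = 3+11 = 14
ES_Task 4 = 14; EF_Task 4 = 14+12 = 26
ES_Task 5 = 3; EF_Task 5 = 3+8 = 11
ES_Task 6 = 26; EF_Task 6 = 26+5 = 31
ES_Task 7 = max(EF_Task 2=13, EF_Task 5=11, EF_Task 6=31) = 31; EF_Task 7 = 31+6 = 37
Expected project duration μ = 37 hours. Critical path: Task 1 → Task 3 → Task 4 → Task 6 → Task 7.

37 hours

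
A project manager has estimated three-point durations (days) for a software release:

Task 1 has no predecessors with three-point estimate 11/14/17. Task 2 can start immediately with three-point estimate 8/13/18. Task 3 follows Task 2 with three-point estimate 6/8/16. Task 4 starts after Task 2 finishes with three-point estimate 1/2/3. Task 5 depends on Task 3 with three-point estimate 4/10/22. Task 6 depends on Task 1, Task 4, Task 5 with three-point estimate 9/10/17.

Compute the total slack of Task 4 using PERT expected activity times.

te_Task 1 = (11 + 4·14 + 17)/6 = 84/6 = 14
te_Task 2 = (8 + 4·13 + 18)/6 = 78/6 = 13
te_Task 3 = (6 + 4·8 + 16)/6 = 54/6 = 9
te_Task 4 = (1 + 4·2 + 3)/6 = 12/6 = 2
te_Task 5 = (4 + 4·10 + 22)/6 = 66/6 = 11
te_Task 6 = (9 + 4·10 + 17)/6 = 66/6 = 11

Forward pass:
ES_Task 1 = 0; EF_Task 1 = 14
ES_Task 2 = 0; EF_Task 2 = 13
ES_Task 3 = 13; EF_Task 3 = 13+9 = 22
ES_Task 4 = 13; EF_Task 4 = 13+2 = 15
ES_Task 5 = 22; EF_Task 5 = 22+11 = 33
ES_Task 6 = max(EF_Task 1=14, EF_Task 4=15, EF_Task 5=33) = 33; EF_Task 6 = 33+11 = 44
Expected project duration μ = 44 days. Critical path: Task 2 → Task 3 → Task 5 → Task 6.

Backward pass:
LF_Task 6 = 44; LS_Task 6 = 44−11 = 33
LF_Task 5 = LS_Task 6 = 33; LS_Task 5 = 33−11 = 22
LF_Task 4 = LS_Task 6 = 33; LS_Task 4 = 33−2 = 31
LF_Task 3 = LS_Task 5 = 22; LS_Task 3 = 22−9 = 13
LF_Task 2 = min(LS_Task 3=13, LS_Task 4=31) = 13; LS_Task 2 = 13−13 = 0
LF_Task 1 = LS_Task 6 = 33; LS_Task 1 = 33−14 = 19
Slack_Task 4 = LS_Task 4 − ES_Task 4 = 31 − 13 = 18

18 days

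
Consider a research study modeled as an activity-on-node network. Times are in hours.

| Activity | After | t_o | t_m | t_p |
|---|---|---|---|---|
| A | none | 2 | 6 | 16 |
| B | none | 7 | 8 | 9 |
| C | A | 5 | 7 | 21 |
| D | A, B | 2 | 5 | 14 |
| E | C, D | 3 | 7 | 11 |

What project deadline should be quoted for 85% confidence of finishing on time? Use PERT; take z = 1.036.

te_A = (2 + 4·6 + 16)/6 = 42/6 = 7; σ²_A = ((16−2)/6)² = 5.444
te_B = (7 + 4·8 + 9)/6 = 48/6 = 8; σ²_B = ((9−7)/6)² = 0.111
te_C = (5 + 4·7 + 21)/6 = 54/6 = 9; σ²_C = ((21−5)/6)² = 7.111
te_D = (2 + 4·5 + 14)/6 = 36/6 = 6; σ²_D = ((14−2)/6)² = 4.000
te_E = (3 + 4·7 + 11)/6 = 42/6 = 7; σ²_E = ((11−3)/6)² = 1.778

Forward pass:
ES_A = 0; EF_A = 7
ES_B = 0; EF_B = 8
ES_C = 7; EF_C = 7+9 = 16
ES_D = max(EF_A=7, EF_B=8) = 8; EF_D = 8+6 = 14
ES_E = max(EF_C=16, EF_D=14) = 16; EF_E = 16+7 = 23
Expected project duration μ = 23 hours. Critical path: A → C → E.

Variance along critical path = 5.444 + 7.111 + 1.778 = 14.333; σ = 3.786 hours.
D = μ + z·σ = 23 + 1.036·3.786 = 26.9 hours

26.9 hours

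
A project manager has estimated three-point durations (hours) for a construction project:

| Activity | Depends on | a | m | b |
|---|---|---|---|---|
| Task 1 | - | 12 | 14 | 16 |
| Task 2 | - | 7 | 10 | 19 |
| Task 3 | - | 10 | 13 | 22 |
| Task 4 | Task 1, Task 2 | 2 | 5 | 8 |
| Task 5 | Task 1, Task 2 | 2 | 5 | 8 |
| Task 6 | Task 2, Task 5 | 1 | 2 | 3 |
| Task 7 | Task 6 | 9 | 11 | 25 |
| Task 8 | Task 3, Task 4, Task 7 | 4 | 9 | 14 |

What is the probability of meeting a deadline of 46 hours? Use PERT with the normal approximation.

0.812

te_Task 1 = (12 + 4·14 + 16)/6 = 84/6 = 14; σ²_Task 1 = ((16−12)/6)² = 0.444
te_Task 2 = (7 + 4·10 + 19)/6 = 66/6 = 11; σ²_Task 2 = ((19−7)/6)² = 4.000
te_Task 3 = (10 + 4·13 + 22)/6 = 84/6 = 14; σ²_Task 3 = ((22−10)/6)² = 4.000
te_Task 4 = (2 + 4·5 + 8)/6 = 30/6 = 5; σ²_Task 4 = ((8−2)/6)² = 1.000
te_Task 5 = (2 + 4·5 + 8)/6 = 30/6 = 5; σ²_Task 5 = ((8−2)/6)² = 1.000
te_Task 6 = (1 + 4·2 + 3)/6 = 12/6 = 2; σ²_Task 6 = ((3−1)/6)² = 0.111
te_Task 7 = (9 + 4·11 + 25)/6 = 78/6 = 13; σ²_Task 7 = ((25−9)/6)² = 7.111
te_Task 8 = (4 + 4·9 + 14)/6 = 54/6 = 9; σ²_Task 8 = ((14−4)/6)² = 2.778

Forward pass:
ES_Task 1 = 0; EF_Task 1 = 14
ES_Task 2 = 0; EF_Task 2 = 11
ES_Task 3 = 0; EF_Task 3 = 14
ES_Task 4 = max(EF_Task 1=14, EF_Task 2=11) = 14; EF_Task 4 = 14+5 = 19
ES_Task 5 = max(EF_Task 1=14, EF_Task 2=11) = 14; EF_Task 5 = 14+5 = 19
ES_Task 6 = max(EF_Task 2=11, EF_Task 5=19) = 19; EF_Task 6 = 19+2 = 21
ES_Task 7 = 21; EF_Task 7 = 21+13 = 34
ES_Task 8 = max(EF_Task 3=14, EF_Task 4=19, EF_Task 7=34) = 34; EF_Task 8 = 34+9 = 43
Expected project duration μ = 43 hours. Critical path: Task 1 → Task 5 → Task 6 → Task 7 → Task 8.

Variance along critical path = 0.444 + 1.000 + 0.111 + 7.111 + 2.778 = 11.444; σ = √11.444 = 3.383 hours.
Z = (46 − 43) / 3.383 = 0.887
P(T ≤ 46) = Φ(0.887) ≈ 0.812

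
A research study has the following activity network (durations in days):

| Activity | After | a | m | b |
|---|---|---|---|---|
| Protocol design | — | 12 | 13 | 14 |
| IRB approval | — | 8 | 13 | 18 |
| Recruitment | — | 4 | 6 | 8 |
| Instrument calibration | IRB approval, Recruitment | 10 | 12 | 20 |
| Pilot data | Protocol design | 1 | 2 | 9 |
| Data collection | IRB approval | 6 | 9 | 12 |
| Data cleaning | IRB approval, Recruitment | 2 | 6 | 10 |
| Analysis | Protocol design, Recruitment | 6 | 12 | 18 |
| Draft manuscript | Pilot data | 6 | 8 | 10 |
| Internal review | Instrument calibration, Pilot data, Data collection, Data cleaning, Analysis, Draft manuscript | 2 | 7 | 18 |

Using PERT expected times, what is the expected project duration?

te_Protocol design = (12 + 4·13 + 14)/6 = 78/6 = 13
te_IRB approval = (8 + 4·13 + 18)/6 = 78/6 = 13
te_Recruitment = (4 + 4·6 + 8)/6 = 36/6 = 6
te_Instrument calibration = (10 + 4·12 + 20)/6 = 78/6 = 13
te_Pilot data = (1 + 4·2 + 9)/6 = 18/6 = 3
te_Data collection = (6 + 4·9 + 12)/6 = 54/6 = 9
te_Data cleaning = (2 + 4·6 + 10)/6 = 36/6 = 6
te_Analysis = (6 + 4·12 + 18)/6 = 72/6 = 12
te_Draft manuscript = (6 + 4·8 + 10)/6 = 48/6 = 8
te_Internal review = (2 + 4·7 + 18)/6 = 48/6 = 8

Forward pass:
ES_Protocol design = 0; EF_Protocol design = 13
ES_IRB approval = 0; EF_IRB approval = 13
ES_Recruitment = 0; EF_Recruitment = 6
ES_Instrument calibration = max(EF_IRB approval=13, EF_Recruitment=6) = 13; EF_Instrument calibration = 13+13 = 26
ES_Pilot data = 13; EF_Pilot data = 13+3 = 16
ES_Data collection = 13; EF_Data collection = 13+9 = 22
ES_Data cleaning = max(EF_IRB approval=13, EF_Recruitment=6) = 13; EF_Data cleaning = 13+6 = 19
ES_Analysis = max(EF_Protocol design=13, EF_Recruitment=6) = 13; EF_Analysis = 13+12 = 25
ES_Draft manuscript = 16; EF_Draft manuscript = 16+8 = 24
ES_Internal review = max(EF_Instrument calibration=26, EF_Pilot data=16, EF_Data collection=22, EF_Data cleaning=19, EF_Analysis=25, EF_Draft manuscript=24) = 26; EF_Internal review = 26+8 = 34
Expected project duration μ = 34 days. Critical path: IRB approval → Instrument calibration → Internal review.

34 days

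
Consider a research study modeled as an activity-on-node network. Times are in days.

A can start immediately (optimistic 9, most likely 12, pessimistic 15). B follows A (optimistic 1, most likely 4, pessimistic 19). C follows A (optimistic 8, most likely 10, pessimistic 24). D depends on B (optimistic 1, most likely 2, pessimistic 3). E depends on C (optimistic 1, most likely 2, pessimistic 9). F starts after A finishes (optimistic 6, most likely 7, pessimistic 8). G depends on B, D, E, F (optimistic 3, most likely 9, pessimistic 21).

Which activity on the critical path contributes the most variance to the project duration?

te_A = (9 + 4·12 + 15)/6 = 72/6 = 12; σ²_A = ((15−9)/6)² = 1.000
te_B = (1 + 4·4 + 19)/6 = 36/6 = 6; σ²_B = ((19−1)/6)² = 9.000
te_C = (8 + 4·10 + 24)/6 = 72/6 = 12; σ²_C = ((24−8)/6)² = 7.111
te_D = (1 + 4·2 + 3)/6 = 12/6 = 2; σ²_D = ((3−1)/6)² = 0.111
te_E = (1 + 4·2 + 9)/6 = 18/6 = 3; σ²_E = ((9−1)/6)² = 1.778
te_F = (6 + 4·7 + 8)/6 = 42/6 = 7; σ²_F = ((8−6)/6)² = 0.111
te_G = (3 + 4·9 + 21)/6 = 60/6 = 10; σ²_G = ((21−3)/6)² = 9.000

Forward pass:
ES_A = 0; EF_A = 12
ES_B = 12; EF_B = 12+6 = 18
ES_C = 12; EF_C = 12+12 = 24
ES_D = 18; EF_D = 18+2 = 20
ES_E = 24; EF_E = 24+3 = 27
ES_F = 12; EF_F = 12+7 = 19
ES_G = max(EF_B=18, EF_D=20, EF_E=27, EF_F=19) = 27; EF_G = 27+10 = 37
Expected project duration μ = 37 days. Critical path: A → C → E → G.

Variances on critical path: σ²_A=1.000, σ²_C=7.111, σ²_E=1.778, σ²_G=9.000.
Largest is σ²_G = 9.000.

G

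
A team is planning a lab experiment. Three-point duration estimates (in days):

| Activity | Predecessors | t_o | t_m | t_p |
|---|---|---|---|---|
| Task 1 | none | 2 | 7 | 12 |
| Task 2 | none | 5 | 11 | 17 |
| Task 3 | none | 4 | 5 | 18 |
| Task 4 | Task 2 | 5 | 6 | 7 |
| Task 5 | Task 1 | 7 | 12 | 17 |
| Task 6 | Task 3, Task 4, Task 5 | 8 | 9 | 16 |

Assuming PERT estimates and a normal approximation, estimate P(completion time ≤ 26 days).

te_Task 1 = (2 + 4·7 + 12)/6 = 42/6 = 7; σ²_Task 1 = ((12−2)/6)² = 2.778
te_Task 2 = (5 + 4·11 + 17)/6 = 66/6 = 11; σ²_Task 2 = ((17−5)/6)² = 4.000
te_Task 3 = (4 + 4·5 + 18)/6 = 42/6 = 7; σ²_Task 3 = ((18−4)/6)² = 5.444
te_Task 4 = (5 + 4·6 + 7)/6 = 36/6 = 6; σ²_Task 4 = ((7−5)/6)² = 0.111
te_Task 5 = (7 + 4·12 + 17)/6 = 72/6 = 12; σ²_Task 5 = ((17−7)/6)² = 2.778
te_Task 6 = (8 + 4·9 + 16)/6 = 60/6 = 10; σ²_Task 6 = ((16−8)/6)² = 1.778

Forward pass:
ES_Task 1 = 0; EF_Task 1 = 7
ES_Task 2 = 0; EF_Task 2 = 11
ES_Task 3 = 0; EF_Task 3 = 7
ES_Task 4 = 11; EF_Task 4 = 11+6 = 17
ES_Task 5 = 7; EF_Task 5 = 7+12 = 19
ES_Task 6 = max(EF_Task 3=7, EF_Task 4=17, EF_Task 5=19) = 19; EF_Task 6 = 19+10 = 29
Expected project duration μ = 29 days. Critical path: Task 1 → Task 5 → Task 6.

Variance along critical path = 2.778 + 2.778 + 1.778 = 7.333; σ = √7.333 = 2.708 days.
Z = (26 − 29) / 2.708 = -1.108
P(T ≤ 26) = Φ(-1.108) ≈ 0.134

0.134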